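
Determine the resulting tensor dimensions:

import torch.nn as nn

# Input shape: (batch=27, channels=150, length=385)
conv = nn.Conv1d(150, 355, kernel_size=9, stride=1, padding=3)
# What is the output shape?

Input shape: (27, 150, 385)
Output shape: (27, 355, 383)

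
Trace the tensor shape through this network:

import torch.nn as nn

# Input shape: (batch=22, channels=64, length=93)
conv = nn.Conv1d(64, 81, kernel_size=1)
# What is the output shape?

Input shape: (22, 64, 93)
Output shape: (22, 81, 93)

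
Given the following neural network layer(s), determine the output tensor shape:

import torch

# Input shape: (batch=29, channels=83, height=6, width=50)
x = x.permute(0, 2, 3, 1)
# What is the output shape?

Input shape: (29, 83, 6, 50)
Output shape: (29, 6, 50, 83)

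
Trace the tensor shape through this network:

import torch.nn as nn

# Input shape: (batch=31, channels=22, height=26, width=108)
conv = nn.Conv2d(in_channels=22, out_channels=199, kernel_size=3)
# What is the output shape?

Input shape: (31, 22, 26, 108)
Output shape: (31, 199, 24, 106)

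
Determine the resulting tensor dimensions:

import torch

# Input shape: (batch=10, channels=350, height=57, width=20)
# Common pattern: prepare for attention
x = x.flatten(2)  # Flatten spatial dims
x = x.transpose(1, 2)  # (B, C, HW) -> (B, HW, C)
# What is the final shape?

Input shape: (10, 350, 57, 20)
  -> after flatten(2): (10, 350, 1140)
Output shape: (10, 1140, 350)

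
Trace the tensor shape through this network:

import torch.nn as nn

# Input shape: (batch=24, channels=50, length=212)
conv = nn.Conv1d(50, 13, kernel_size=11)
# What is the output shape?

Input shape: (24, 50, 212)
Output shape: (24, 13, 202)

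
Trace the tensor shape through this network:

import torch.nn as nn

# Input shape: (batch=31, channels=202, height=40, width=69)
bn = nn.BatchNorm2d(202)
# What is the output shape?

Input shape: (31, 202, 40, 69)
Output shape: (31, 202, 40, 69)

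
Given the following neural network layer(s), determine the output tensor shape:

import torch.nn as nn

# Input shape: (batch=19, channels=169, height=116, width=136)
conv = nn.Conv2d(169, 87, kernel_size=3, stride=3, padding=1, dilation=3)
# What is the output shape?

Input shape: (19, 169, 116, 136)
Output shape: (19, 87, 38, 44)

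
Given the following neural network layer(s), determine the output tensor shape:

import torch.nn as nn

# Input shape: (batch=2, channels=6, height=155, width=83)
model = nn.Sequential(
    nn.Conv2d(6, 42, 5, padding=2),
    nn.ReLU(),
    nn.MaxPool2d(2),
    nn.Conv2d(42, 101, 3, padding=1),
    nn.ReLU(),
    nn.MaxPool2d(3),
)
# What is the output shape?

Input shape: (2, 6, 155, 83)
  -> after first Conv2d: (2, 42, 155, 83)
  -> after first MaxPool2d: (2, 42, 77, 41)
  -> after second Conv2d: (2, 101, 77, 41)
Output shape: (2, 101, 25, 13)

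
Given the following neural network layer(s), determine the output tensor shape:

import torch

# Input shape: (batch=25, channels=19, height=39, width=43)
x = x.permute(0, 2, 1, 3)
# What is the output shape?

Input shape: (25, 19, 39, 43)
Output shape: (25, 39, 19, 43)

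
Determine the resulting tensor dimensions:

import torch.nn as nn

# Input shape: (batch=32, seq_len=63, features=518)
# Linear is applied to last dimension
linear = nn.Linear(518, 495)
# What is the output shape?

Input shape: (32, 63, 518)
Output shape: (32, 63, 495)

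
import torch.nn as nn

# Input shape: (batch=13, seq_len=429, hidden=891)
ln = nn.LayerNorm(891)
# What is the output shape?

Input shape: (13, 429, 891)
Output shape: (13, 429, 891)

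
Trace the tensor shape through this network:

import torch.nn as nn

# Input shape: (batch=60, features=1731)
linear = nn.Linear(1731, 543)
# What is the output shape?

Input shape: (60, 1731)
Output shape: (60, 543)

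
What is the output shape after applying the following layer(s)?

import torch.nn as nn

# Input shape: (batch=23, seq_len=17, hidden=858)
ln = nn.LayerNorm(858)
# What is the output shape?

Input shape: (23, 17, 858)
Output shape: (23, 17, 858)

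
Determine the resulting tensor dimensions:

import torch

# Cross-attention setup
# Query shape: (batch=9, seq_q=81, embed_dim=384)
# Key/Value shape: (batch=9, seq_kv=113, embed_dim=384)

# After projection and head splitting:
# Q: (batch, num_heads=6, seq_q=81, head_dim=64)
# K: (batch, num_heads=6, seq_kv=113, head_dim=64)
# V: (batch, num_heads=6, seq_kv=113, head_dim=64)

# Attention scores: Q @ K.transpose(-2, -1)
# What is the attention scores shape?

Input shape: (9, 81, 384)
Output shape: (9, 6, 81, 113)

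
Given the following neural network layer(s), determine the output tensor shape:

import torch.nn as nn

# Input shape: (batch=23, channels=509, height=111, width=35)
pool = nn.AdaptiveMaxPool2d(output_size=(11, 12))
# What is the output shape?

Input shape: (23, 509, 111, 35)
Output shape: (23, 509, 11, 12)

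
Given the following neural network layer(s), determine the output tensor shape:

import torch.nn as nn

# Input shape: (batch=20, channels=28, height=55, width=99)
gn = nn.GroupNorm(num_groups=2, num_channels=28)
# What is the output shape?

Input shape: (20, 28, 55, 99)
Output shape: (20, 28, 55, 99)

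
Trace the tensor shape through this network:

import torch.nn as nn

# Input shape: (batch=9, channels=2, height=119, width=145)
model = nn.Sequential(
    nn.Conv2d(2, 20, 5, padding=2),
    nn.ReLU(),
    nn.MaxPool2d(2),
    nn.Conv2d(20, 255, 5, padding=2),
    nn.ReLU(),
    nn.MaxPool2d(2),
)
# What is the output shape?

Input shape: (9, 2, 119, 145)
  -> after first Conv2d: (9, 20, 119, 145)
  -> after first MaxPool2d: (9, 20, 59, 72)
  -> after second Conv2d: (9, 255, 59, 72)
Output shape: (9, 255, 29, 36)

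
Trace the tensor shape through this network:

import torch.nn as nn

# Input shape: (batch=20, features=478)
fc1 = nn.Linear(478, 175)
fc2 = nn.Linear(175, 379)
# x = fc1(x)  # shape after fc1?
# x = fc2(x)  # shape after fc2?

Input shape: (20, 478)
  -> after fc1: (20, 175)
Output shape: (20, 379)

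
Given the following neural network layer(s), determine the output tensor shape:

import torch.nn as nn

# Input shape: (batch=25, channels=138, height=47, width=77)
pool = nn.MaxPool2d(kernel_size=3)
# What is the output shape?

Input shape: (25, 138, 47, 77)
Output shape: (25, 138, 15, 25)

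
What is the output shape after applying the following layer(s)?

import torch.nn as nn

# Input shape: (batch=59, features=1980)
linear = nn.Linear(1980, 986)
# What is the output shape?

Input shape: (59, 1980)
Output shape: (59, 986)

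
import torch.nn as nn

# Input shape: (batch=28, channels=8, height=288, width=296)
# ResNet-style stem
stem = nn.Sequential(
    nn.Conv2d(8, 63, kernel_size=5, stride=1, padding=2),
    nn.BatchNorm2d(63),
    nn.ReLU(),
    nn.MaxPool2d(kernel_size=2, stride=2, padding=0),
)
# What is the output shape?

Input shape: (28, 8, 288, 296)
  -> after Conv2d 5x5 stride=1: (28, 63, 288, 296)
Output shape: (28, 63, 144, 148)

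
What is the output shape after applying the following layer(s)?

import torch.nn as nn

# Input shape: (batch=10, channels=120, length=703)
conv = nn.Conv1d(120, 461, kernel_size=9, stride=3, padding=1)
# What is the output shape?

Input shape: (10, 120, 703)
Output shape: (10, 461, 233)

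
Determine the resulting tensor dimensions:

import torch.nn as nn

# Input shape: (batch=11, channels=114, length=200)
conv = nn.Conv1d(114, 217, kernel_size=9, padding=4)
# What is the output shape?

Input shape: (11, 114, 200)
Output shape: (11, 217, 200)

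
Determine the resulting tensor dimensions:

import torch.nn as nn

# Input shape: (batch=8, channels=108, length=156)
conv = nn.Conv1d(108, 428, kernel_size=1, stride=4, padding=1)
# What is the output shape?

Input shape: (8, 108, 156)
Output shape: (8, 428, 40)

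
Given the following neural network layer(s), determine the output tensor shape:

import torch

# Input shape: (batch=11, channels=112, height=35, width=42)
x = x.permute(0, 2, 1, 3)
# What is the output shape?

Input shape: (11, 112, 35, 42)
Output shape: (11, 35, 112, 42)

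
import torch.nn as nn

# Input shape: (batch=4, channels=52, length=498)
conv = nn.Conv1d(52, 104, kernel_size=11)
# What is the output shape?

Input shape: (4, 52, 498)
Output shape: (4, 104, 488)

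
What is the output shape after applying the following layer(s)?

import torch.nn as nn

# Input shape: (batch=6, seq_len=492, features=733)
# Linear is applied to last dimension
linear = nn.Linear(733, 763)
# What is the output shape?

Input shape: (6, 492, 733)
Output shape: (6, 492, 763)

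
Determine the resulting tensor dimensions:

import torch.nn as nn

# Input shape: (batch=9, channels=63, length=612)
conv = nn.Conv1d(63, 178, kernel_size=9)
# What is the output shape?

Input shape: (9, 63, 612)
Output shape: (9, 178, 604)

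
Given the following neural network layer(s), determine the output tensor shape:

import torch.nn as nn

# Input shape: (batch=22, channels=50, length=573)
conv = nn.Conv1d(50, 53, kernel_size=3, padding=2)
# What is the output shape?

Input shape: (22, 50, 573)
Output shape: (22, 53, 575)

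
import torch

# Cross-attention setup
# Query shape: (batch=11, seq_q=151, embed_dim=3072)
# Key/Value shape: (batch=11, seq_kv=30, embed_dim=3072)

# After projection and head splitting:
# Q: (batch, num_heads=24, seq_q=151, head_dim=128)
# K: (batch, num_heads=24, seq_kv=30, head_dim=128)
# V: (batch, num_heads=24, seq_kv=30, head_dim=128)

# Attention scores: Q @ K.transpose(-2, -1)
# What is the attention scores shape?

Input shape: (11, 151, 3072)
Output shape: (11, 24, 151, 30)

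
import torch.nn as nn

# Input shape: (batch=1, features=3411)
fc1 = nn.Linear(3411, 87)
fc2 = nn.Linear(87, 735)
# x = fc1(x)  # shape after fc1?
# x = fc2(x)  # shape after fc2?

Input shape: (1, 3411)
  -> after fc1: (1, 87)
Output shape: (1, 735)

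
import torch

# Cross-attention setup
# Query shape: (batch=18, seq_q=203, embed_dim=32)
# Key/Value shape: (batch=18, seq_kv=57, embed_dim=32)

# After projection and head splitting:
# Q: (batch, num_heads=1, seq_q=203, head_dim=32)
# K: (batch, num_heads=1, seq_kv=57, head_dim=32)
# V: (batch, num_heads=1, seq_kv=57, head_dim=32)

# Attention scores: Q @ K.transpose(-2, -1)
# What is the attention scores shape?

Input shape: (18, 203, 32)
Output shape: (18, 1, 203, 57)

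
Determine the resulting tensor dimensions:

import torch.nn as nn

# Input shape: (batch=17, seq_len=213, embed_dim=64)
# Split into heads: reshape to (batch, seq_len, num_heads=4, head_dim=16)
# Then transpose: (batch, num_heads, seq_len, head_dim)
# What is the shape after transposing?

Input shape: (17, 213, 64)
  -> after reshape: (17, 213, 4, 16)
Output shape: (17, 4, 213, 16)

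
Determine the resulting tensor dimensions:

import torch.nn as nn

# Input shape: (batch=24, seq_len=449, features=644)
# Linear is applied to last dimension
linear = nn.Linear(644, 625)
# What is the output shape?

Input shape: (24, 449, 644)
Output shape: (24, 449, 625)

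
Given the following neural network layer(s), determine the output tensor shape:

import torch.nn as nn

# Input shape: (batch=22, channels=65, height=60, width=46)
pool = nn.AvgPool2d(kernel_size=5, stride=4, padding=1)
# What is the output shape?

Input shape: (22, 65, 60, 46)
Output shape: (22, 65, 15, 11)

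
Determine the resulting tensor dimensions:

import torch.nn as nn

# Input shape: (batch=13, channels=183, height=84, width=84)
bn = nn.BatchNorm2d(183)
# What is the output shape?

Input shape: (13, 183, 84, 84)
Output shape: (13, 183, 84, 84)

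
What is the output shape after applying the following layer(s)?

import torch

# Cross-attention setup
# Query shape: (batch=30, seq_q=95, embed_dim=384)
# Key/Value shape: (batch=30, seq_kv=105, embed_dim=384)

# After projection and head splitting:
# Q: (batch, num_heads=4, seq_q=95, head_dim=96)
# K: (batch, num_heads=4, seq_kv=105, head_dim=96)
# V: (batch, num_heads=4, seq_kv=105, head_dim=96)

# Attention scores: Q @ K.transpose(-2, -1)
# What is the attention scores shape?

Input shape: (30, 95, 384)
Output shape: (30, 4, 95, 105)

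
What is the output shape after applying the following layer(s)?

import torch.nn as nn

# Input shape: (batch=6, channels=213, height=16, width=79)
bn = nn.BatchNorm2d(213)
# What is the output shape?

Input shape: (6, 213, 16, 79)
Output shape: (6, 213, 16, 79)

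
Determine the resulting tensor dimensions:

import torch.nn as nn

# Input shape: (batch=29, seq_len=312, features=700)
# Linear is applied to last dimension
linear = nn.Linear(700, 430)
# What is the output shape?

Input shape: (29, 312, 700)
Output shape: (29, 312, 430)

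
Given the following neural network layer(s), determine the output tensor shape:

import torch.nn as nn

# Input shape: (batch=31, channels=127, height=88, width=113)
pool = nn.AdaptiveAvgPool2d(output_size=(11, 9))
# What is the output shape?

Input shape: (31, 127, 88, 113)
Output shape: (31, 127, 11, 9)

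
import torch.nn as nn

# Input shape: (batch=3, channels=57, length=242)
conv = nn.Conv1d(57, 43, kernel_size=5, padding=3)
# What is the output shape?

Input shape: (3, 57, 242)
Output shape: (3, 43, 244)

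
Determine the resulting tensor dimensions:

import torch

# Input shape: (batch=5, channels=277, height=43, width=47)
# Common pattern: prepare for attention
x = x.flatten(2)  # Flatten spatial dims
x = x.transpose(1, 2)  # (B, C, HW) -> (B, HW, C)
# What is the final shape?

Input shape: (5, 277, 43, 47)
  -> after flatten(2): (5, 277, 2021)
Output shape: (5, 2021, 277)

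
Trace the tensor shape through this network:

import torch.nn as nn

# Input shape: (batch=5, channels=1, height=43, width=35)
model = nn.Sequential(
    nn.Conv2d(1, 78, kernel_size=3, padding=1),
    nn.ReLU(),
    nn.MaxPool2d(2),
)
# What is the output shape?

Input shape: (5, 1, 43, 35)
  -> after Conv2d: (5, 78, 43, 35)
  -> after ReLU: (5, 78, 43, 35)
Output shape: (5, 78, 21, 17)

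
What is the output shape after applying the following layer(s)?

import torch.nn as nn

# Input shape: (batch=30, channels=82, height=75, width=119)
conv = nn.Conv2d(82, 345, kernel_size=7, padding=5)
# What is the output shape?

Input shape: (30, 82, 75, 119)
Output shape: (30, 345, 79, 123)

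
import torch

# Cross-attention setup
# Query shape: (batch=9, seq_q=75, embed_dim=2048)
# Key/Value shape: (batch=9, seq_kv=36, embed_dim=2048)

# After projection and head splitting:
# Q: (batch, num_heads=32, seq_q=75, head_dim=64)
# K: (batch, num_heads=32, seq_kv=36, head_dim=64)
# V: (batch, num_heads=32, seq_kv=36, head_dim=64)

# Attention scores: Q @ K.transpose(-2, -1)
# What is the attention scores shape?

Input shape: (9, 75, 2048)
Output shape: (9, 32, 75, 36)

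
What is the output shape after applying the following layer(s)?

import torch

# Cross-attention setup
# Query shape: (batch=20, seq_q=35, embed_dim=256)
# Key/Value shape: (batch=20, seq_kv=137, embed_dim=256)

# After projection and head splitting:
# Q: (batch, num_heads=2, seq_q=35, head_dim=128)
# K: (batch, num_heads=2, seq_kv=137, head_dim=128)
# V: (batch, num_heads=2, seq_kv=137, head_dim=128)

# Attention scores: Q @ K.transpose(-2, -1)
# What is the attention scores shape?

Input shape: (20, 35, 256)
Output shape: (20, 2, 35, 137)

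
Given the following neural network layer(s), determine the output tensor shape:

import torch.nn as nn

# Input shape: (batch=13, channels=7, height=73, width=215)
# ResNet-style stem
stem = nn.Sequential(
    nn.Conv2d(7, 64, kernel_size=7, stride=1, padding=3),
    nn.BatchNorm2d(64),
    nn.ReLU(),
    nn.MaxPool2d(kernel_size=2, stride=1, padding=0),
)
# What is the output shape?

Input shape: (13, 7, 73, 215)
  -> after Conv2d 7x7 stride=1: (13, 64, 73, 215)
Output shape: (13, 64, 72, 214)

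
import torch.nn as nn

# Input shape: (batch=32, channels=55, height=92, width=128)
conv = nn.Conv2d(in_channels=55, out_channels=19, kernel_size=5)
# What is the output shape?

Input shape: (32, 55, 92, 128)
Output shape: (32, 19, 88, 124)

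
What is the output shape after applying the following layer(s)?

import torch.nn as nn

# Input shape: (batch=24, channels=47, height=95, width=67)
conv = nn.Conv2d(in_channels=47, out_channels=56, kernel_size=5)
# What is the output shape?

Input shape: (24, 47, 95, 67)
Output shape: (24, 56, 91, 63)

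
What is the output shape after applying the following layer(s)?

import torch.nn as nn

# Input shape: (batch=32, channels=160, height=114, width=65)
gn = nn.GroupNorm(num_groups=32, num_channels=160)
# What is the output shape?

Input shape: (32, 160, 114, 65)
Output shape: (32, 160, 114, 65)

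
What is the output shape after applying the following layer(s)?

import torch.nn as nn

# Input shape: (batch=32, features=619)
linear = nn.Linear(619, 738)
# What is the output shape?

Input shape: (32, 619)
Output shape: (32, 738)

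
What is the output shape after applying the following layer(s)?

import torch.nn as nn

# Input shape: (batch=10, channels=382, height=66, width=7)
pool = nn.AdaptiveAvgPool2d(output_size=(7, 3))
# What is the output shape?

Input shape: (10, 382, 66, 7)
Output shape: (10, 382, 7, 3)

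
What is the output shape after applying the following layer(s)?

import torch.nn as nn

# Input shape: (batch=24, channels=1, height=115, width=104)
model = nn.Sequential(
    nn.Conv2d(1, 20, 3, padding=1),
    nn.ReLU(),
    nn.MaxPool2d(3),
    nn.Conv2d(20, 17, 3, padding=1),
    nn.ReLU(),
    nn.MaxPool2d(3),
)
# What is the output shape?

Input shape: (24, 1, 115, 104)
  -> after first Conv2d: (24, 20, 115, 104)
  -> after first MaxPool2d: (24, 20, 38, 34)
  -> after second Conv2d: (24, 17, 38, 34)
Output shape: (24, 17, 12, 11)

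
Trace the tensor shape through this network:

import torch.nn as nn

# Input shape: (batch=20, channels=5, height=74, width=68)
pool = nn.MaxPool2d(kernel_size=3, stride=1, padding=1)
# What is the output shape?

Input shape: (20, 5, 74, 68)
Output shape: (20, 5, 74, 68)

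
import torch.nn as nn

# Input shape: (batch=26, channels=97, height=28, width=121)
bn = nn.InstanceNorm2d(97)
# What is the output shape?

Input shape: (26, 97, 28, 121)
Output shape: (26, 97, 28, 121)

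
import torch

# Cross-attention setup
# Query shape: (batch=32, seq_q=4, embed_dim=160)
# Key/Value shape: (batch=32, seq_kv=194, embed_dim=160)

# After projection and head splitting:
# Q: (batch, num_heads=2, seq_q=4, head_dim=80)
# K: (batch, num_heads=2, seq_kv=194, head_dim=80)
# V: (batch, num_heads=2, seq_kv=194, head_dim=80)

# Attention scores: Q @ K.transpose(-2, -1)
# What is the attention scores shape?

Input shape: (32, 4, 160)
Output shape: (32, 2, 4, 194)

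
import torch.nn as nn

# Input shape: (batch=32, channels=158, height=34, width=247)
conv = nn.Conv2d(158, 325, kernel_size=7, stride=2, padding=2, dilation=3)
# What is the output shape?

Input shape: (32, 158, 34, 247)
Output shape: (32, 325, 10, 117)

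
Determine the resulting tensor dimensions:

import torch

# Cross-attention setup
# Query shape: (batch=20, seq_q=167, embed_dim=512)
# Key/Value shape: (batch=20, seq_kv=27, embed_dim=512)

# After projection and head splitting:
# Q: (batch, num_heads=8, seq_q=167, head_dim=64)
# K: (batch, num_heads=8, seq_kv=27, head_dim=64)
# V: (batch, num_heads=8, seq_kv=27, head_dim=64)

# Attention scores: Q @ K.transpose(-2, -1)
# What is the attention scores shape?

Input shape: (20, 167, 512)
Output shape: (20, 8, 167, 27)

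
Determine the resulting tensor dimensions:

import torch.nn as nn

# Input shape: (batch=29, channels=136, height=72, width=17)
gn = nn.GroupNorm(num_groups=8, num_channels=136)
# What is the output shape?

Input shape: (29, 136, 72, 17)
Output shape: (29, 136, 72, 17)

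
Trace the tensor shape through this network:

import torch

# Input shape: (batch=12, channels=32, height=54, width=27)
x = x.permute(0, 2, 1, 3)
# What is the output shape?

Input shape: (12, 32, 54, 27)
Output shape: (12, 54, 32, 27)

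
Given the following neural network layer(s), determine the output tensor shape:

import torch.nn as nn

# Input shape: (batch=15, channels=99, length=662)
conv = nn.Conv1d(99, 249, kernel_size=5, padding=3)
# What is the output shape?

Input shape: (15, 99, 662)
Output shape: (15, 249, 664)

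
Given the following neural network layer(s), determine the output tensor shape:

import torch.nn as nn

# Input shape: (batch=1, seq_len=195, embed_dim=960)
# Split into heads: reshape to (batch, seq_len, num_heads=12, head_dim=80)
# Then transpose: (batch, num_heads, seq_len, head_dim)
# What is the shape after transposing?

Input shape: (1, 195, 960)
  -> after reshape: (1, 195, 12, 80)
Output shape: (1, 12, 195, 80)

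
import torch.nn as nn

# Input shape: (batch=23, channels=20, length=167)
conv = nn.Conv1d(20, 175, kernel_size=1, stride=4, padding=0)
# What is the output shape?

Input shape: (23, 20, 167)
Output shape: (23, 175, 42)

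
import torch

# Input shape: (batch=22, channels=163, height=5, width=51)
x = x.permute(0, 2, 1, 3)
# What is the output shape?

Input shape: (22, 163, 5, 51)
Output shape: (22, 5, 163, 51)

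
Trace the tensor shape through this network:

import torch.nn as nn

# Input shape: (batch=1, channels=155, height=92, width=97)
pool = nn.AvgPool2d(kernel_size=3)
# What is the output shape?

Input shape: (1, 155, 92, 97)
Output shape: (1, 155, 30, 32)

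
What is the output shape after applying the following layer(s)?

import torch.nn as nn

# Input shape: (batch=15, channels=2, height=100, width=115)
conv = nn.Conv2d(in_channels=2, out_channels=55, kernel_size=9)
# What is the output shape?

Input shape: (15, 2, 100, 115)
Output shape: (15, 55, 92, 107)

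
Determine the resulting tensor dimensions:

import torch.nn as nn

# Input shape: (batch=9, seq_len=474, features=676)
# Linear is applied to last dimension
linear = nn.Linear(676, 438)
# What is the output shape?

Input shape: (9, 474, 676)
Output shape: (9, 474, 438)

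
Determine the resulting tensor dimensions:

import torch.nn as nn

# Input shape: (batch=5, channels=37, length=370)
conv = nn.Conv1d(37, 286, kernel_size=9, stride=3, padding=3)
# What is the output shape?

Input shape: (5, 37, 370)
Output shape: (5, 286, 123)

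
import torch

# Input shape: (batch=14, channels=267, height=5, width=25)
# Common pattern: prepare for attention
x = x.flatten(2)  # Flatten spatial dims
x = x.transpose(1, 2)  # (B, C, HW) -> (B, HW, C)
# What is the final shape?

Input shape: (14, 267, 5, 25)
  -> after flatten(2): (14, 267, 125)
Output shape: (14, 125, 267)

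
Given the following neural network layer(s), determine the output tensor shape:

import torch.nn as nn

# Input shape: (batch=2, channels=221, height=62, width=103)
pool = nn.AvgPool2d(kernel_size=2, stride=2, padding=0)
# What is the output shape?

Input shape: (2, 221, 62, 103)
Output shape: (2, 221, 31, 51)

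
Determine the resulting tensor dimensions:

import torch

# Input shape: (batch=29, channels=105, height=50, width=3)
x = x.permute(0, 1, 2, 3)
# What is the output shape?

Input shape: (29, 105, 50, 3)
Output shape: (29, 105, 50, 3)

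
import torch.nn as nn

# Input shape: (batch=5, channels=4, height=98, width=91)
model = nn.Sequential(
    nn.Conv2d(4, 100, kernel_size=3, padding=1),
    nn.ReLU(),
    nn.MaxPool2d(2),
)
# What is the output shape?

Input shape: (5, 4, 98, 91)
  -> after Conv2d: (5, 100, 98, 91)
  -> after ReLU: (5, 100, 98, 91)
Output shape: (5, 100, 49, 45)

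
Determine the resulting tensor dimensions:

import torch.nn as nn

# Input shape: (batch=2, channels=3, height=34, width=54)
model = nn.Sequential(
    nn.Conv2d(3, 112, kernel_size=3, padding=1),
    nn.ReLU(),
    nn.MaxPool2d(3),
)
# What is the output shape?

Input shape: (2, 3, 34, 54)
  -> after Conv2d: (2, 112, 34, 54)
  -> after ReLU: (2, 112, 34, 54)
Output shape: (2, 112, 11, 18)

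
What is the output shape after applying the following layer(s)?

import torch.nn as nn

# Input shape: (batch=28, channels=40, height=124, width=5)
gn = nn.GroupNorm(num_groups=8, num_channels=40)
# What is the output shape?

Input shape: (28, 40, 124, 5)
Output shape: (28, 40, 124, 5)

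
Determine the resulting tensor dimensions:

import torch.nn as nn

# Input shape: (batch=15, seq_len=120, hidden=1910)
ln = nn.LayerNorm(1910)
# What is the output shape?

Input shape: (15, 120, 1910)
Output shape: (15, 120, 1910)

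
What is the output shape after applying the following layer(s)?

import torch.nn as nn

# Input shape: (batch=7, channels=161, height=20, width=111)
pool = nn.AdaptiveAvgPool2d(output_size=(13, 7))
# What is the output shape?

Input shape: (7, 161, 20, 111)
Output shape: (7, 161, 13, 7)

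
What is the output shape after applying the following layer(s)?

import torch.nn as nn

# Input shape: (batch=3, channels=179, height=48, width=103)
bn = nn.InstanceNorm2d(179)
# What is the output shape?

Input shape: (3, 179, 48, 103)
Output shape: (3, 179, 48, 103)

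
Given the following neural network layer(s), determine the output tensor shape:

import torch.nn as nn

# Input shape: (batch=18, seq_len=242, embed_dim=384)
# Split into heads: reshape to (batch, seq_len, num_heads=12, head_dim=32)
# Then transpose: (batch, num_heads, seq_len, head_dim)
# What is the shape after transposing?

Input shape: (18, 242, 384)
  -> after reshape: (18, 242, 12, 32)
Output shape: (18, 12, 242, 32)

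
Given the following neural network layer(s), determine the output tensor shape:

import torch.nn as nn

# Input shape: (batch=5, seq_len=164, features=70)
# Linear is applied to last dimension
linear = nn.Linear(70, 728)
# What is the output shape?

Input shape: (5, 164, 70)
Output shape: (5, 164, 728)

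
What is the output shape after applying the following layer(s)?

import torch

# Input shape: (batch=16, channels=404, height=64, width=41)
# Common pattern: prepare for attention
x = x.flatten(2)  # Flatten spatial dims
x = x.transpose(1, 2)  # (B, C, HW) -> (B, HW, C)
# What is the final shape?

Input shape: (16, 404, 64, 41)
  -> after flatten(2): (16, 404, 2624)
Output shape: (16, 2624, 404)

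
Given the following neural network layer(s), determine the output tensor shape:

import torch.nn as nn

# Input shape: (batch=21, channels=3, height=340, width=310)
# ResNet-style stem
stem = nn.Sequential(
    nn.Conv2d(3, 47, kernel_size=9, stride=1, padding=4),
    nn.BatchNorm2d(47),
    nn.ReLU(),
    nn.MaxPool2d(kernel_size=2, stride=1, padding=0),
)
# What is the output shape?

Input shape: (21, 3, 340, 310)
  -> after Conv2d 9x9 stride=1: (21, 47, 340, 310)
Output shape: (21, 47, 339, 309)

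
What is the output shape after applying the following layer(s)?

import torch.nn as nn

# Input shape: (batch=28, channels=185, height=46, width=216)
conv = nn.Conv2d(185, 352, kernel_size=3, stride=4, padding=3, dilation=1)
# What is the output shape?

Input shape: (28, 185, 46, 216)
Output shape: (28, 352, 13, 55)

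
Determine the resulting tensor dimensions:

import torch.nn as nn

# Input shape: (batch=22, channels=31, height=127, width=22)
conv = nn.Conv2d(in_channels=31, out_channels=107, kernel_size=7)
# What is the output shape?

Input shape: (22, 31, 127, 22)
Output shape: (22, 107, 121, 16)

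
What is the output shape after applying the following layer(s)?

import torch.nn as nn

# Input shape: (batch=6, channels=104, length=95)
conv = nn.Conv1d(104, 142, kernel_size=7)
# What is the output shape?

Input shape: (6, 104, 95)
Output shape: (6, 142, 89)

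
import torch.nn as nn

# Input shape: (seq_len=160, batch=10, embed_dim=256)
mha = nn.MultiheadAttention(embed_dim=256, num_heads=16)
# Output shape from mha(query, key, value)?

Input shape: (160, 10, 256)
Output shape: (160, 10, 256)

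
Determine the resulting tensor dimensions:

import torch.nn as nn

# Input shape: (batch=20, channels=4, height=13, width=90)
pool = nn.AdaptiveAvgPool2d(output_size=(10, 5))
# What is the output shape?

Input shape: (20, 4, 13, 90)
Output shape: (20, 4, 10, 5)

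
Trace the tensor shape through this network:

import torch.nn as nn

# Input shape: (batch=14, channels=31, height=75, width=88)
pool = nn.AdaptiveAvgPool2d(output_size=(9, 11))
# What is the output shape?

Input shape: (14, 31, 75, 88)
Output shape: (14, 31, 9, 11)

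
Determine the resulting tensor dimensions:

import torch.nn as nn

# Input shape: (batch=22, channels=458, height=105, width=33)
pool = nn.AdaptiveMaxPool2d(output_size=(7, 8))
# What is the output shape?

Input shape: (22, 458, 105, 33)
Output shape: (22, 458, 7, 8)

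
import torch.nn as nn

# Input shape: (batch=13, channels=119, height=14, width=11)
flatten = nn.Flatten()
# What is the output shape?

Input shape: (13, 119, 14, 11)
Output shape: (13, 18326)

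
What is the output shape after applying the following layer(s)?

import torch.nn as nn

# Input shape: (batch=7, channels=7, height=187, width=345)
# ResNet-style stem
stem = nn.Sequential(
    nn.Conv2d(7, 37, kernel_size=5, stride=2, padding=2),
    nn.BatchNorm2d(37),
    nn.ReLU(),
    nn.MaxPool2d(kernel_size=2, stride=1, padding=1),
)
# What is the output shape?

Input shape: (7, 7, 187, 345)
  -> after Conv2d 5x5 stride=2: (7, 37, 94, 173)
Output shape: (7, 37, 95, 174)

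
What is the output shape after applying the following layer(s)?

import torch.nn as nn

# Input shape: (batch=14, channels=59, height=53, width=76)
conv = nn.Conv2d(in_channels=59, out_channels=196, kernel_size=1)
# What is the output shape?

Input shape: (14, 59, 53, 76)
Output shape: (14, 196, 53, 76)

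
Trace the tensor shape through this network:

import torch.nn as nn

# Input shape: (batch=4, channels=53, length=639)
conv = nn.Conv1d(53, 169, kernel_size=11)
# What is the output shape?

Input shape: (4, 53, 639)
Output shape: (4, 169, 629)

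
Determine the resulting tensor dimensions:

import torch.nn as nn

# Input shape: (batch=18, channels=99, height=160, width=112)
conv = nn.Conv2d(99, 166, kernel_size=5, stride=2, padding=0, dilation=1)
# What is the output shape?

Input shape: (18, 99, 160, 112)
Output shape: (18, 166, 78, 54)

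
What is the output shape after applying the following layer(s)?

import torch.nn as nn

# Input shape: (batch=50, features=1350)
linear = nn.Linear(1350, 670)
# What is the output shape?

Input shape: (50, 1350)
Output shape: (50, 670)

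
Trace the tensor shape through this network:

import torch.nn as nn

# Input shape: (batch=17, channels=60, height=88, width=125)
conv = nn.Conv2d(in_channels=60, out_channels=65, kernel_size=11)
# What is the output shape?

Input shape: (17, 60, 88, 125)
Output shape: (17, 65, 78, 115)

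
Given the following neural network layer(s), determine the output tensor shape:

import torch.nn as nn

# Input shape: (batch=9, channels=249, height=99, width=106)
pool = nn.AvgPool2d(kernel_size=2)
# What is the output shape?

Input shape: (9, 249, 99, 106)
Output shape: (9, 249, 49, 53)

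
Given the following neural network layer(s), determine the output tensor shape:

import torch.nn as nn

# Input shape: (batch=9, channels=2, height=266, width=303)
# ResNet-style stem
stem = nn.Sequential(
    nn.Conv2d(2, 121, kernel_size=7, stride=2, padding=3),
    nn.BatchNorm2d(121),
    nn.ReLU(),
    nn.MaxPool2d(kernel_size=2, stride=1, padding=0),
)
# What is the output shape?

Input shape: (9, 2, 266, 303)
  -> after Conv2d 7x7 stride=2: (9, 121, 133, 152)
Output shape: (9, 121, 132, 151)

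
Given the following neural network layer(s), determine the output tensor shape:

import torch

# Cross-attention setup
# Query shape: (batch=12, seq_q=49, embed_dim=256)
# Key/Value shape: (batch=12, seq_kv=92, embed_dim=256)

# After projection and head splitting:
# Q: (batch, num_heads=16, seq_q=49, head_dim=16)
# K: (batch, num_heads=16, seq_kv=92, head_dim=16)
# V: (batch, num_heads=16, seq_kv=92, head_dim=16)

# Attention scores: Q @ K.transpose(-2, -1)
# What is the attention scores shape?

Input shape: (12, 49, 256)
Output shape: (12, 16, 49, 92)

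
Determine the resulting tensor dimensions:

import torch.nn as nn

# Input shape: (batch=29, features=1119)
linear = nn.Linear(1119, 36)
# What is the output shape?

Input shape: (29, 1119)
Output shape: (29, 36)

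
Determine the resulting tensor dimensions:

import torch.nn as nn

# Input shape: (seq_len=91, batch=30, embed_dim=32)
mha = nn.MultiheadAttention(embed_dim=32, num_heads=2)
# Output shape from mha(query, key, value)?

Input shape: (91, 30, 32)
Output shape: (91, 30, 32)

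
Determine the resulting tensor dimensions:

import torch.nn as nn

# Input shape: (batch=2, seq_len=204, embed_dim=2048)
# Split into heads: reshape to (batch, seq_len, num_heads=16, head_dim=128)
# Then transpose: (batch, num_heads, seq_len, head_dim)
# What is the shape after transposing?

Input shape: (2, 204, 2048)
  -> after reshape: (2, 204, 16, 128)
Output shape: (2, 16, 204, 128)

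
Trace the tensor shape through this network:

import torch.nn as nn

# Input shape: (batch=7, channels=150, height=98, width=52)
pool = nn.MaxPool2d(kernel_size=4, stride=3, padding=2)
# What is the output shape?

Input shape: (7, 150, 98, 52)
Output shape: (7, 150, 33, 18)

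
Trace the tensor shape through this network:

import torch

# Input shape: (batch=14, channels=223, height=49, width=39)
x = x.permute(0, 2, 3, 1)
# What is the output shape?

Input shape: (14, 223, 49, 39)
Output shape: (14, 49, 39, 223)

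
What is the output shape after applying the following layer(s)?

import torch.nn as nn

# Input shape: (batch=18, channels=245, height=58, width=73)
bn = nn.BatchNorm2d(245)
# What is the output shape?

Input shape: (18, 245, 58, 73)
Output shape: (18, 245, 58, 73)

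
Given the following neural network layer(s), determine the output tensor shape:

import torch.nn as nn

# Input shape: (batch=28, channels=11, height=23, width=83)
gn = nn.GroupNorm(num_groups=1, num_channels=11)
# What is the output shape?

Input shape: (28, 11, 23, 83)
Output shape: (28, 11, 23, 83)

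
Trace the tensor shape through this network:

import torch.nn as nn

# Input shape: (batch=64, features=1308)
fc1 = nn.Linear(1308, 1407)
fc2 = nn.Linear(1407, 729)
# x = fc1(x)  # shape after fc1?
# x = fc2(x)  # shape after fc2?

Input shape: (64, 1308)
  -> after fc1: (64, 1407)
Output shape: (64, 729)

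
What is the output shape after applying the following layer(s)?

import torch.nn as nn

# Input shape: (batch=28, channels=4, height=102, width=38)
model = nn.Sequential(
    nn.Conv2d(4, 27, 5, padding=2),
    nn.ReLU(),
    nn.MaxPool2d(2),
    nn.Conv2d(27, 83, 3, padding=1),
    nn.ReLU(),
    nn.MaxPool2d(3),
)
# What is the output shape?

Input shape: (28, 4, 102, 38)
  -> after first Conv2d: (28, 27, 102, 38)
  -> after first MaxPool2d: (28, 27, 51, 19)
  -> after second Conv2d: (28, 83, 51, 19)
Output shape: (28, 83, 17, 6)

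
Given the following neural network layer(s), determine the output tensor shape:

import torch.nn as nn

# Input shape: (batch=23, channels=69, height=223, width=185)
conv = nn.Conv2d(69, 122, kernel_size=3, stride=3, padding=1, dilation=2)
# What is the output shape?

Input shape: (23, 69, 223, 185)
Output shape: (23, 122, 74, 61)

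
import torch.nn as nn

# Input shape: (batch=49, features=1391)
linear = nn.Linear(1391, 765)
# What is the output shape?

Input shape: (49, 1391)
Output shape: (49, 765)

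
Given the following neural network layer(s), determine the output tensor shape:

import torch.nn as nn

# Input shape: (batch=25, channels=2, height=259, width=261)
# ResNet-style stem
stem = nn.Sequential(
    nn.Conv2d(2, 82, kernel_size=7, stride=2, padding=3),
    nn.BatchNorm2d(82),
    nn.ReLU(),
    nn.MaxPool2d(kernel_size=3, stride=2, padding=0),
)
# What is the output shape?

Input shape: (25, 2, 259, 261)
  -> after Conv2d 7x7 stride=2: (25, 82, 130, 131)
Output shape: (25, 82, 64, 65)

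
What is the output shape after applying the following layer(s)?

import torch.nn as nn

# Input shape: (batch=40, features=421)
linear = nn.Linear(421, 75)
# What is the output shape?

Input shape: (40, 421)
Output shape: (40, 75)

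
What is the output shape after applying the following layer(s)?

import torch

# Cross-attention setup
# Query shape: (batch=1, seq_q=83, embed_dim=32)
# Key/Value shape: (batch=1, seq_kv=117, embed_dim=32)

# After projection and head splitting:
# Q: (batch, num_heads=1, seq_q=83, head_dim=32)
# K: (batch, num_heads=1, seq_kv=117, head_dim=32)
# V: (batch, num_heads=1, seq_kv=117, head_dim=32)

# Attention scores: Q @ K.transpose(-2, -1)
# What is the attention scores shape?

Input shape: (1, 83, 32)
Output shape: (1, 1, 83, 117)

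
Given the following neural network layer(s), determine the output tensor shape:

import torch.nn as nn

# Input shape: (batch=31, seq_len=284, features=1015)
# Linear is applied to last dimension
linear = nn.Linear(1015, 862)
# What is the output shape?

Input shape: (31, 284, 1015)
Output shape: (31, 284, 862)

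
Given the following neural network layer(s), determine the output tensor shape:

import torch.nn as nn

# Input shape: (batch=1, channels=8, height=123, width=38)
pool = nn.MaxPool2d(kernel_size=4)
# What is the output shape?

Input shape: (1, 8, 123, 38)
Output shape: (1, 8, 30, 9)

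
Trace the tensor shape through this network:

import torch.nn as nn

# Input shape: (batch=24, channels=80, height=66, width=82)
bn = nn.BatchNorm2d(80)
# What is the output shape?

Input shape: (24, 80, 66, 82)
Output shape: (24, 80, 66, 82)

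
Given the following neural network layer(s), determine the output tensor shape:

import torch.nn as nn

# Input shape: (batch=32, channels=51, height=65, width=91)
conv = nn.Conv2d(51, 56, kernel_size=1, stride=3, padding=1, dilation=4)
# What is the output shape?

Input shape: (32, 51, 65, 91)
Output shape: (32, 56, 23, 31)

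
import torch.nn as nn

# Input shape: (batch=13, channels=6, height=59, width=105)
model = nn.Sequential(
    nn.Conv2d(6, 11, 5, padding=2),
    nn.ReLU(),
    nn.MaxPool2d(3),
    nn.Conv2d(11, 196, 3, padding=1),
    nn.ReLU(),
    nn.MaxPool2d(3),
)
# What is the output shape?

Input shape: (13, 6, 59, 105)
  -> after first Conv2d: (13, 11, 59, 105)
  -> after first MaxPool2d: (13, 11, 19, 35)
  -> after second Conv2d: (13, 196, 19, 35)
Output shape: (13, 196, 6, 11)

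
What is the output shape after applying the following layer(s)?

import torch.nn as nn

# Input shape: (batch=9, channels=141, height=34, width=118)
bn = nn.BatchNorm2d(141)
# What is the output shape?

Input shape: (9, 141, 34, 118)
Output shape: (9, 141, 34, 118)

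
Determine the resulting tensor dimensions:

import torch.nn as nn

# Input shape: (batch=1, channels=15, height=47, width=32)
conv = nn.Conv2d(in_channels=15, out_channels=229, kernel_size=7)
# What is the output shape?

Input shape: (1, 15, 47, 32)
Output shape: (1, 229, 41, 26)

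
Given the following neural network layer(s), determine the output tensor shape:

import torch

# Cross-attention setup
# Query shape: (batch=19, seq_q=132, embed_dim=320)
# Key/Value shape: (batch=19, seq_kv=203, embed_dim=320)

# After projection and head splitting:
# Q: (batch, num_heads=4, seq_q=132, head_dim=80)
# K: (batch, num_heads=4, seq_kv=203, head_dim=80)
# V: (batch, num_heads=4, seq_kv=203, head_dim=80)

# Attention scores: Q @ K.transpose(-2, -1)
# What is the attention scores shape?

Input shape: (19, 132, 320)
Output shape: (19, 4, 132, 203)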